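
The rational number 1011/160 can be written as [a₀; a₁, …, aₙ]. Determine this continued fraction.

⌊1011/160⌋ = 6, remainder 51
⌊160/51⌋ = 3, remainder 7
⌊51/7⌋ = 7, remainder 2
⌊7/2⌋ = 3, remainder 1
⌊2/1⌋ = 2, remainder 0

[6; 3, 7, 3, 2]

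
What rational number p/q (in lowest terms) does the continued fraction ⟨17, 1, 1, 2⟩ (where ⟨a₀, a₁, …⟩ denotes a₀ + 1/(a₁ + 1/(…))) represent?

a_0 = 17: 17/1
a_1 = 1: 18/1
a_2 = 1: 35/2
a_3 = 2: 88/5

88/5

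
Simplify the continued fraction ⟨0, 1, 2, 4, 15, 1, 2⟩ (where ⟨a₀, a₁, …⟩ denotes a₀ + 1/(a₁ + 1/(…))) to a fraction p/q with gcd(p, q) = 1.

a_0 = 0: 0/1
a_1 = 1: 1/1
a_2 = 2: 2/3
a_3 = 4: 9/13
a_4 = 15: 137/198
a_5 = 1: 146/211
a_6 = 2: 429/620

429/620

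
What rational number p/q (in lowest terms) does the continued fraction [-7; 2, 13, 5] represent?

-893/137

Start with 5.
13 + 1/(5/1) = 13 + 1/5 = 66/5
2 + 1/(66/5) = 2 + 5/66 = 137/66
-7 + 1/(137/66) = -7 + 66/137 = -893/137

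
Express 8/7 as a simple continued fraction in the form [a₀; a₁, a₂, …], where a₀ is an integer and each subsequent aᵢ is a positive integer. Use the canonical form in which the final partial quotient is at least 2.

8 ÷ 7 → quotient 1, remainder 1
7 ÷ 1 → quotient 7, remainder 0

[1; 7]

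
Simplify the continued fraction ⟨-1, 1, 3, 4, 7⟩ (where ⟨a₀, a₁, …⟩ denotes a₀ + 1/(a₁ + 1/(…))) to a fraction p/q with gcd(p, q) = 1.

Start with 7.
4 + 1/(7/1) = 4 + 1/7 = 29/7
3 + 1/(29/7) = 3 + 7/29 = 94/29
1 + 1/(94/29) = 1 + 29/94 = 123/94
-1 + 1/(123/94) = -1 + 94/123 = -29/123

-29/123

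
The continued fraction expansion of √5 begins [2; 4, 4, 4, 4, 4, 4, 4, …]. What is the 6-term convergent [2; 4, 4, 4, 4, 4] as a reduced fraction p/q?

2889/1292

Start with 4.
4 + 1/(4/1) = 4 + 1/4 = 17/4
4 + 1/(17/4) = 4 + 4/17 = 72/17
4 + 1/(72/17) = 4 + 17/72 = 305/72
4 + 1/(305/72) = 4 + 72/305 = 1292/305
2 + 1/(1292/305) = 2 + 305/1292 = 2889/1292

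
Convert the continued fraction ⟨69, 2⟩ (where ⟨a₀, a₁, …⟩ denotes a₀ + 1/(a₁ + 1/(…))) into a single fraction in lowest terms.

139/2

Work from the innermost term outward:
Start with 2.
69 + 1/(2/1) = 69 + 1/2 = 139/2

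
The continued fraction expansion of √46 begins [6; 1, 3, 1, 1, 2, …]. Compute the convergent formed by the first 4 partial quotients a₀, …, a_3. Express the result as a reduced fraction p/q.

34/5

a_0 = 6: 6/1
a_1 = 1: 7/1
a_2 = 3: 27/4
a_3 = 1: 34/5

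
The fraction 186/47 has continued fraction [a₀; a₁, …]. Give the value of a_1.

Repeatedly divide and take the remainder:
186 ÷ 47 → quotient 3, remainder 45
47 ÷ 45 → quotient 1, remainder 2

1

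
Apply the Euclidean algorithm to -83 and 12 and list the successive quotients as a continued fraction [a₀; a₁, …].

[-7; 12]

⌊-83/12⌋ = -7, remainder 1
⌊12/1⌋ = 12, remainder 0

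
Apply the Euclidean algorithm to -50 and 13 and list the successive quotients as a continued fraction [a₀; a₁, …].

[-4; 6, 2]

⌊-50/13⌋ = -4, remainder 2
⌊13/2⌋ = 6, remainder 1
⌊2/1⌋ = 2, remainder 0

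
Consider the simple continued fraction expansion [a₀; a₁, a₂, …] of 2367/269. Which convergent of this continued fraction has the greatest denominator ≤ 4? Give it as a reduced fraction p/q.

a_0 = 8: 8/1  (≤ bound)
a_1 = 1: 9/1  (≤ bound)
a_2 = 3: 35/4  (≤ bound)
a_3 = 1: 44/5  (> 4, stop)

35/4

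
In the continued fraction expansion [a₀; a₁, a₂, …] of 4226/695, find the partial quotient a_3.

Run the Euclidean algorithm, recording each quotient:
4226 ÷ 695 → quotient 6, remainder 56
695 ÷ 56 → quotient 12, remainder 23
56 ÷ 23 → quotient 2, remainder 10
23 ÷ 10 → quotient 2, remainder 3

2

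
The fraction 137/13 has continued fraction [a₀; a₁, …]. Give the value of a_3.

137 = 10·13 + 7, so a_0 = 10
13 = 1·7 + 6, so a_1 = 1
7 = 1·6 + 1, so a_2 = 1
6 = 6·1 + 0, so a_3 = 6

6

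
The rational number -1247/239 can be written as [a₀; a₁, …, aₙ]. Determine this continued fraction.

[-6; 1, 3, 1, 1, 2, 10]

Run the Euclidean algorithm, recording each quotient:
⌊-1247/239⌋ = -6, remainder 187
⌊239/187⌋ = 1, remainder 52
⌊187/52⌋ = 3, remainder 31
⌊52/31⌋ = 1, remainder 21
⌊31/21⌋ = 1, remainder 10
⌊21/10⌋ = 2, remainder 1
⌊10/1⌋ = 10, remainder 0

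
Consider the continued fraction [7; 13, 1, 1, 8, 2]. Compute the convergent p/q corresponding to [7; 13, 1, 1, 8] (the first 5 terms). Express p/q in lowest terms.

1627/230

a_0 = 7: 7/1
a_1 = 13: 92/13
a_2 = 1: 99/14
a_3 = 1: 191/27
a_4 = 8: 1627/230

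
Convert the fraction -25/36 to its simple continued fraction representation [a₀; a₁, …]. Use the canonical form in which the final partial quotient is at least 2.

⌊-25/36⌋ = -1, remainder 11
⌊36/11⌋ = 3, remainder 3
⌊11/3⌋ = 3, remainder 2
⌊3/2⌋ = 1, remainder 1
⌊2/1⌋ = 2, remainder 0

[-1; 3, 3, 1, 2]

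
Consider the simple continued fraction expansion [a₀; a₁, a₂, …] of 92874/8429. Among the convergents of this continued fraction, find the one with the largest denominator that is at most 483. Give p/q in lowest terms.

4793/435

List convergents until the denominator exceeds the bound:
a_0 = 11: 11/1  (≤ bound)
a_1 = 54: 595/54  (≤ bound)
a_2 = 2: 1201/109  (≤ bound)
a_3 = 1: 1796/163  (≤ bound)
a_4 = 1: 2997/272  (≤ bound)
a_5 = 1: 4793/435  (≤ bound)
a_6 = 2: 12583/1142  (> 483, stop)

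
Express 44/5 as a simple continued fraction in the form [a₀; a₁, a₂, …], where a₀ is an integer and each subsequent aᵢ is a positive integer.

[8; 1, 4]

44 = 8·5 + 4, so a_0 = 8
5 = 1·4 + 1, so a_1 = 1
4 = 4·1 + 0, so a_2 = 4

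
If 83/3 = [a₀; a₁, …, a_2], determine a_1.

Apply division with remainder until the remainder is 0:
83 ÷ 3 → quotient 27, remainder 2
3 ÷ 2 → quotient 1, remainder 1

1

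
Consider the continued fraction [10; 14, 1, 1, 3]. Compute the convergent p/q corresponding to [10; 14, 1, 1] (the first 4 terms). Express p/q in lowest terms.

Use the convergent recurrence hₖ = aₖ·hₖ₋₁ + hₖ₋₂ (and likewise for the denominators kₖ):
a_0 = 10: 10/1
a_1 = 14: 141/14
a_2 = 1: 151/15
a_3 = 1: 292/29

292/29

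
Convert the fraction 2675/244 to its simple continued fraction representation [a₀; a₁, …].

[10; 1, 26, 9]

2675 = 10·244 + 235, so a_0 = 10
244 = 1·235 + 9, so a_1 = 1
235 = 26·9 + 1, so a_2 = 26
9 = 9·1 + 0, so a_3 = 9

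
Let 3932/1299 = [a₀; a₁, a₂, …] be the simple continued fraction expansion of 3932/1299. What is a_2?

8

Apply division with remainder until the remainder is 0:
3932 ÷ 1299 → quotient 3, remainder 35
1299 ÷ 35 → quotient 37, remainder 4
35 ÷ 4 → quotient 8, remainder 3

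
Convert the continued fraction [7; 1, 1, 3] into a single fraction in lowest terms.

53/7

Collapse the nested fraction from the inside out:
Start with 3.
1 + 1/(3/1) = 1 + 1/3 = 4/3
1 + 1/(4/3) = 1 + 3/4 = 7/4
7 + 1/(7/4) = 7 + 4/7 = 53/7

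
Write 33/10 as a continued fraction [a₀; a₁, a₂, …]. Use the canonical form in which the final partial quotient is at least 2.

Repeatedly divide and take the remainder:
33 = 3·10 + 3, so a_0 = 3
10 = 3·3 + 1, so a_1 = 3
3 = 3·1 + 0, so a_2 = 3

[3; 3, 3]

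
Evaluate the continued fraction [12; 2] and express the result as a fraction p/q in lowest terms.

25/2

a_0 = 12: 12/1
a_1 = 2: 25/2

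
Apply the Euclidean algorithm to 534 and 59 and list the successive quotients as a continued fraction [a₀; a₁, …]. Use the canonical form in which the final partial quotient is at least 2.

534 ÷ 59 → quotient 9, remainder 3
59 ÷ 3 → quotient 19, remainder 2
3 ÷ 2 → quotient 1, remainder 1
2 ÷ 1 → quotient 2, remainder 0

[9; 19, 1, 2]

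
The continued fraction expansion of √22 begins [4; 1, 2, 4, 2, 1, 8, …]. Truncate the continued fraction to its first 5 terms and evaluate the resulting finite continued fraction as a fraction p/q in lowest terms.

136/29

Use the convergent recurrence hₖ = aₖ·hₖ₋₁ + hₖ₋₂ (and likewise for the denominators kₖ):
a_0 = 4: 4/1
a_1 = 1: 5/1
a_2 = 2: 14/3
a_3 = 4: 61/13
a_4 = 2: 136/29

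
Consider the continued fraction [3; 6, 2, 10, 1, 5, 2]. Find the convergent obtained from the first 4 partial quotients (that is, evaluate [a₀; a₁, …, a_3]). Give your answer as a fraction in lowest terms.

a_0 = 3: 3/1
a_1 = 6: 19/6
a_2 = 2: 41/13
a_3 = 10: 429/136

429/136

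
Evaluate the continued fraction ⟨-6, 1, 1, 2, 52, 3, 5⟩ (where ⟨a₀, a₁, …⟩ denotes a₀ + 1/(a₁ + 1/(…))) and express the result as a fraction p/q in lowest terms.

-22775/4217

Use the convergent recurrence hₖ = aₖ·hₖ₋₁ + hₖ₋₂ (and likewise for the denominators kₖ):
a_0 = -6: -6/1
a_1 = 1: -5/1
a_2 = 1: -11/2
a_3 = 2: -27/5
a_4 = 52: -1415/262
a_5 = 3: -4272/791
a_6 = 5: -22775/4217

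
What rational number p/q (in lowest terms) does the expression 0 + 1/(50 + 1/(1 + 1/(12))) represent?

Starting at the tail and folding back:
Start with 12.
1 + 1/(12/1) = 1 + 1/12 = 13/12
50 + 1/(13/12) = 50 + 12/13 = 662/13
0 + 1/(662/13) = 0 + 13/662 = 13/662

13/662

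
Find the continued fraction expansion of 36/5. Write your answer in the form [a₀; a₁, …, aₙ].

36 ÷ 5 → quotient 7, remainder 1
5 ÷ 1 → quotient 5, remainder 0

[7; 5]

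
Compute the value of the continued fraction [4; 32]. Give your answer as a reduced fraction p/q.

129/32

a_0 = 4: 4/1
a_1 = 32: 129/32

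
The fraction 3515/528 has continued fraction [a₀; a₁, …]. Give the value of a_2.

1

Repeatedly divide and take the remainder:
⌊3515/528⌋ = 6, remainder 347
⌊528/347⌋ = 1, remainder 181
⌊347/181⌋ = 1, remainder 166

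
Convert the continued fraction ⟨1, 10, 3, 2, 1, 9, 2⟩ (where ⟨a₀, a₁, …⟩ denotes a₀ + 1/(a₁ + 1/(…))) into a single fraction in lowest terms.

Start with 2.
9 + 1/(2/1) = 9 + 1/2 = 19/2
1 + 1/(19/2) = 1 + 2/19 = 21/19
2 + 1/(21/19) = 2 + 19/21 = 61/21
3 + 1/(61/21) = 3 + 21/61 = 204/61
10 + 1/(204/61) = 10 + 61/204 = 2101/204
1 + 1/(2101/204) = 1 + 204/2101 = 2305/2101

2305/2101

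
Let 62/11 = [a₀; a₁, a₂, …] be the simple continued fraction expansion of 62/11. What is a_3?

Run the Euclidean algorithm, recording each quotient:
62 = 5·11 + 7, so a_0 = 5
11 = 1·7 + 4, so a_1 = 1
7 = 1·4 + 3, so a_2 = 1
4 = 1·3 + 1, so a_3 = 1

1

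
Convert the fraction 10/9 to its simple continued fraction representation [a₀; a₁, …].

Apply division with remainder until the remainder is 0:
10 ÷ 9 → quotient 1, remainder 1
9 ÷ 1 → quotient 9, remainder 0

[1; 9]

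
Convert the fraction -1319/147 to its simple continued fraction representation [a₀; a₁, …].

[-9; 36, 1, 3]

-1319 ÷ 147 → quotient -9, remainder 4
147 ÷ 4 → quotient 36, remainder 3
4 ÷ 3 → quotient 1, remainder 1
3 ÷ 1 → quotient 3, remainder 0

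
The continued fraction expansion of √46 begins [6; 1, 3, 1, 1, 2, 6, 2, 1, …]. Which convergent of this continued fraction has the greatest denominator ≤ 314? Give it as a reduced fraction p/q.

997/147

a_0 = 6: 6/1  (≤ bound)
a_1 = 1: 7/1  (≤ bound)
a_2 = 3: 27/4  (≤ bound)
a_3 = 1: 34/5  (≤ bound)
a_4 = 1: 61/9  (≤ bound)
a_5 = 2: 156/23  (≤ bound)
a_6 = 6: 997/147  (≤ bound)
a_7 = 2: 2150/317  (> 314, stop)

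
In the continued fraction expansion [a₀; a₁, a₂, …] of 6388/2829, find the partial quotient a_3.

7

6388 ÷ 2829 → quotient 2, remainder 730
2829 ÷ 730 → quotient 3, remainder 639
730 ÷ 639 → quotient 1, remainder 91
639 ÷ 91 → quotient 7, remainder 2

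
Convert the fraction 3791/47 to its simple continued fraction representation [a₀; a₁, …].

[80; 1, 1, 1, 15]

3791 = 80·47 + 31, so a_0 = 80
47 = 1·31 + 16, so a_1 = 1
31 = 1·16 + 15, so a_2 = 1
16 = 1·15 + 1, so a_3 = 1
15 = 15·1 + 0, so a_4 = 15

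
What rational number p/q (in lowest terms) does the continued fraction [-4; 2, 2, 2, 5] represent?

-233/65

a_0 = -4: -4/1
a_1 = 2: -7/2
a_2 = 2: -18/5
a_3 = 2: -43/12
a_4 = 5: -233/65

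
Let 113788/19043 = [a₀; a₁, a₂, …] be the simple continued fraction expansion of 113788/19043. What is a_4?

Repeatedly divide and take the remainder:
113788 ÷ 19043 → quotient 5, remainder 18573
19043 ÷ 18573 → quotient 1, remainder 470
18573 ÷ 470 → quotient 39, remainder 243
470 ÷ 243 → quotient 1, remainder 227
243 ÷ 227 → quotient 1, remainder 16

1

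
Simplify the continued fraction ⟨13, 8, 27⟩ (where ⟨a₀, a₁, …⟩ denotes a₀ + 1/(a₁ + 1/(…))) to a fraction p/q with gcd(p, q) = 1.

2848/217

Work from the innermost term outward:
Start with 27.
8 + 1/(27/1) = 8 + 1/27 = 217/27
13 + 1/(217/27) = 13 + 27/217 = 2848/217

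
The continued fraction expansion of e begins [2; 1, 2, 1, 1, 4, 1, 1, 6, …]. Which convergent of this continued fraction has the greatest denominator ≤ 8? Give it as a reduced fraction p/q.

19/7

a_0 = 2: 2/1  (≤ bound)
a_1 = 1: 3/1  (≤ bound)
a_2 = 2: 8/3  (≤ bound)
a_3 = 1: 11/4  (≤ bound)
a_4 = 1: 19/7  (≤ bound)
a_5 = 4: 87/32  (> 8, stop)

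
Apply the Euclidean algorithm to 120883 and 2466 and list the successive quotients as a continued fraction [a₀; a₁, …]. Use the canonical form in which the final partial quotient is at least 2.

[49; 50, 3, 16]

120883 = 49·2466 + 49, so a_0 = 49
2466 = 50·49 + 16, so a_1 = 50
49 = 3·16 + 1, so a_2 = 3
16 = 16·1 + 0, so a_3 = 16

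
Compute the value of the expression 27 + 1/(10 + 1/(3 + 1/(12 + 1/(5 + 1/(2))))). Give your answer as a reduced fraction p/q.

a_0 = 27: 27/1
a_1 = 10: 271/10
a_2 = 3: 840/31
a_3 = 12: 10351/382
a_4 = 5: 52595/1941
a_5 = 2: 115541/4264

115541/4264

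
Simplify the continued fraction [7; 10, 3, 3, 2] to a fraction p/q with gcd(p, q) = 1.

Use the convergent recurrence hₖ = aₖ·hₖ₋₁ + hₖ₋₂ (and likewise for the denominators kₖ):
a_0 = 7: 7/1
a_1 = 10: 71/10
a_2 = 3: 220/31
a_3 = 3: 731/103
a_4 = 2: 1682/237

1682/237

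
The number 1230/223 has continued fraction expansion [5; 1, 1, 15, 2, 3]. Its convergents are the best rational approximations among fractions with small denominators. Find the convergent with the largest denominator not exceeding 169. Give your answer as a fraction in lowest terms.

a_0 = 5: 5/1  (≤ bound)
a_1 = 1: 6/1  (≤ bound)
a_2 = 1: 11/2  (≤ bound)
a_3 = 15: 171/31  (≤ bound)
a_4 = 2: 353/64  (≤ bound)
a_5 = 3: 1230/223  (> 169, stop)

353/64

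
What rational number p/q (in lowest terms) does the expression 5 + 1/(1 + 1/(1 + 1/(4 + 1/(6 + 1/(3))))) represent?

983/177

a_0 = 5: 5/1
a_1 = 1: 6/1
a_2 = 1: 11/2
a_3 = 4: 50/9
a_4 = 6: 311/56
a_5 = 3: 983/177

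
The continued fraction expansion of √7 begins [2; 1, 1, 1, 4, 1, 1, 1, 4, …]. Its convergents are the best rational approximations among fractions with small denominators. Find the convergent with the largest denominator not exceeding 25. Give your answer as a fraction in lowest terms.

45/17

a_0 = 2: 2/1  (≤ bound)
a_1 = 1: 3/1  (≤ bound)
a_2 = 1: 5/2  (≤ bound)
a_3 = 1: 8/3  (≤ bound)
a_4 = 4: 37/14  (≤ bound)
a_5 = 1: 45/17  (≤ bound)
a_6 = 1: 82/31  (> 25, stop)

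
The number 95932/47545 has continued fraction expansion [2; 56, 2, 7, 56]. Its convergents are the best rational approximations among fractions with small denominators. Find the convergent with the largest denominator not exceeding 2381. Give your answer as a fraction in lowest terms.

List convergents until the denominator exceeds the bound:
a_0 = 2: 2/1  (≤ bound)
a_1 = 56: 113/56  (≤ bound)
a_2 = 2: 228/113  (≤ bound)
a_3 = 7: 1709/847  (≤ bound)
a_4 = 56: 95932/47545  (> 2381, stop)

1709/847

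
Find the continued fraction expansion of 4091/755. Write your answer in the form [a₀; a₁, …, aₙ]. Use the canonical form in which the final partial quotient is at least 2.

[5; 2, 2, 1, 1, 3, 8, 2]

4091 = 5·755 + 316, so a_0 = 5
755 = 2·316 + 123, so a_1 = 2
316 = 2·123 + 70, so a_2 = 2
123 = 1·70 + 53, so a_3 = 1
70 = 1·53 + 17, so a_4 = 1
53 = 3·17 + 2, so a_5 = 3
17 = 8·2 + 1, so a_6 = 8
2 = 2·1 + 0, so a_7 = 2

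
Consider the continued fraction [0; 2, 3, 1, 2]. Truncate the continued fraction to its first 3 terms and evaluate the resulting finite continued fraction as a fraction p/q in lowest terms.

Start with 3.
2 + 1/(3/1) = 2 + 1/3 = 7/3
0 + 1/(7/3) = 0 + 3/7 = 3/7

3/7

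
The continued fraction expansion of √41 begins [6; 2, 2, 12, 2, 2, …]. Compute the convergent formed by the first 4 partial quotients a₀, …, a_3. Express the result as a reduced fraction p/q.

Starting at the tail and folding back:
Start with 12.
2 + 1/(12/1) = 2 + 1/12 = 25/12
2 + 1/(25/12) = 2 + 12/25 = 62/25
6 + 1/(62/25) = 6 + 25/62 = 397/62

397/62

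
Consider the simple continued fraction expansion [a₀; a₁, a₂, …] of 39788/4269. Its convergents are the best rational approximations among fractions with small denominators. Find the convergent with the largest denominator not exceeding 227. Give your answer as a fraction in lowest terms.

1659/178

a_0 = 9: 9/1  (≤ bound)
a_1 = 3: 28/3  (≤ bound)
a_2 = 8: 233/25  (≤ bound)
a_3 = 7: 1659/178  (≤ bound)
a_4 = 3: 5210/559  (> 227, stop)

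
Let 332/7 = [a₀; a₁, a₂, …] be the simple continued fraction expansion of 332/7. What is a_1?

Run the Euclidean algorithm, recording each quotient:
332 = 47·7 + 3, so a_0 = 47
7 = 2·3 + 1, so a_1 = 2

2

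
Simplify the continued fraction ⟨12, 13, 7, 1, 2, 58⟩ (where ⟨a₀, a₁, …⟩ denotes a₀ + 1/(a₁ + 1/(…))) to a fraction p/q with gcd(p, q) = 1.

Work from the innermost term outward:
Start with 58.
2 + 1/(58/1) = 2 + 1/58 = 117/58
1 + 1/(117/58) = 1 + 58/117 = 175/117
7 + 1/(175/117) = 7 + 117/175 = 1342/175
13 + 1/(1342/175) = 13 + 175/1342 = 17621/1342
12 + 1/(17621/1342) = 12 + 1342/17621 = 212794/17621

212794/17621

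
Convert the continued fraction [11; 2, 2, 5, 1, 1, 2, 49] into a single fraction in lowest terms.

84512/7409

Use the convergent recurrence hₖ = aₖ·hₖ₋₁ + hₖ₋₂ (and likewise for the denominators kₖ):
a_0 = 11: 11/1
a_1 = 2: 23/2
a_2 = 2: 57/5
a_3 = 5: 308/27
a_4 = 1: 365/32
a_5 = 1: 673/59
a_6 = 2: 1711/150
a_7 = 49: 84512/7409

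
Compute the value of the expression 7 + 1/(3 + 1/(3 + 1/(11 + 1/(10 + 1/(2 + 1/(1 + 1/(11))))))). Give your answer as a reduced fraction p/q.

Collapse the nested fraction from the inside out:
Start with 11.
1 + 1/(11/1) = 1 + 1/11 = 12/11
2 + 1/(12/11) = 2 + 11/12 = 35/12
10 + 1/(35/12) = 10 + 12/35 = 362/35
11 + 1/(362/35) = 11 + 35/362 = 4017/362
3 + 1/(4017/362) = 3 + 362/4017 = 12413/4017
3 + 1/(12413/4017) = 3 + 4017/12413 = 41256/12413
7 + 1/(41256/12413) = 7 + 12413/41256 = 301205/41256

301205/41256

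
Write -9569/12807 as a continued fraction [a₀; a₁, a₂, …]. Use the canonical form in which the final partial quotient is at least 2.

-9569 = -1·12807 + 3238, so a_0 = -1
12807 = 3·3238 + 3093, so a_1 = 3
3238 = 1·3093 + 145, so a_2 = 1
3093 = 21·145 + 48, so a_3 = 21
145 = 3·48 + 1, so a_4 = 3
48 = 48·1 + 0, so a_5 = 48

[-1; 3, 1, 21, 3, 48]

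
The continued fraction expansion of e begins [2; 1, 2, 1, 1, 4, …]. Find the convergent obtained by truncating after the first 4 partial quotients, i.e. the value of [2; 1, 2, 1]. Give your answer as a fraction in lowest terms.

Work from the innermost term outward:
Start with 1.
2 + 1/(1/1) = 2 + 1/1 = 3/1
1 + 1/(3/1) = 1 + 1/3 = 4/3
2 + 1/(4/3) = 2 + 3/4 = 11/4

11/4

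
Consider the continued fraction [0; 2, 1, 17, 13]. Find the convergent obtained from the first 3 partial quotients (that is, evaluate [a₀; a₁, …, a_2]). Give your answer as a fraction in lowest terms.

Start with 1.
2 + 1/(1/1) = 2 + 1/1 = 3/1
0 + 1/(3/1) = 0 + 1/3 = 1/3

1/3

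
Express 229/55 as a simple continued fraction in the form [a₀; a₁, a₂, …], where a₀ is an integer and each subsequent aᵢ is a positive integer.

229 = 4·55 + 9, so a_0 = 4
55 = 6·9 + 1, so a_1 = 6
9 = 9·1 + 0, so a_2 = 9

[4; 6, 9]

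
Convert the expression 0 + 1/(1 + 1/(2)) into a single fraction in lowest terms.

Starting at the tail and folding back:
Start with 2.
1 + 1/(2/1) = 1 + 1/2 = 3/2
0 + 1/(3/2) = 0 + 2/3 = 2/3

2/3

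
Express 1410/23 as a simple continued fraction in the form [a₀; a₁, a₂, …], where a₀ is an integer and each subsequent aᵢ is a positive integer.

1410 ÷ 23 → quotient 61, remainder 7
23 ÷ 7 → quotient 3, remainder 2
7 ÷ 2 → quotient 3, remainder 1
2 ÷ 1 → quotient 2, remainder 0

[61; 3, 3, 2]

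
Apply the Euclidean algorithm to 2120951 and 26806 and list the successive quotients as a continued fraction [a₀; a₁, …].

2120951 = 79·26806 + 3277, so a_0 = 79
26806 = 8·3277 + 590, so a_1 = 8
3277 = 5·590 + 327, so a_2 = 5
590 = 1·327 + 263, so a_3 = 1
327 = 1·263 + 64, so a_4 = 1
263 = 4·64 + 7, so a_5 = 4
64 = 9·7 + 1, so a_6 = 9
7 = 7·1 + 0, so a_7 = 7

[79; 8, 5, 1, 1, 4, 9, 7]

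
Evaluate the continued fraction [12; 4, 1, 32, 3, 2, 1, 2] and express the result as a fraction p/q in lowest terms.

Work from the innermost term outward:
Start with 2.
1 + 1/(2/1) = 1 + 1/2 = 3/2
2 + 1/(3/2) = 2 + 2/3 = 8/3
3 + 1/(8/3) = 3 + 3/8 = 27/8
32 + 1/(27/8) = 32 + 8/27 = 872/27
1 + 1/(872/27) = 1 + 27/872 = 899/872
4 + 1/(899/872) = 4 + 872/899 = 4468/899
12 + 1/(4468/899) = 12 + 899/4468 = 54515/4468

54515/4468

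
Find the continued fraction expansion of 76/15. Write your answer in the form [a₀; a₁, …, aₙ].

[5; 15]

76 = 5·15 + 1, so a_0 = 5
15 = 15·1 + 0, so a_1 = 15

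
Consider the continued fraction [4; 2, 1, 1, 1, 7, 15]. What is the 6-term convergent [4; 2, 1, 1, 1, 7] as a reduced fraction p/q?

Work from the innermost term outward:
Start with 7.
1 + 1/(7/1) = 1 + 1/7 = 8/7
1 + 1/(8/7) = 1 + 7/8 = 15/8
1 + 1/(15/8) = 1 + 8/15 = 23/15
2 + 1/(23/15) = 2 + 15/23 = 61/23
4 + 1/(61/23) = 4 + 23/61 = 267/61

267/61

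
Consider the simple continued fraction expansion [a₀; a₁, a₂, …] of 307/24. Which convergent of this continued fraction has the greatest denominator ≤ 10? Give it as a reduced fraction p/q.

a_0 = 12: 12/1  (≤ bound)
a_1 = 1: 13/1  (≤ bound)
a_2 = 3: 51/4  (≤ bound)
a_3 = 1: 64/5  (≤ bound)
a_4 = 4: 307/24  (> 10, stop)

64/5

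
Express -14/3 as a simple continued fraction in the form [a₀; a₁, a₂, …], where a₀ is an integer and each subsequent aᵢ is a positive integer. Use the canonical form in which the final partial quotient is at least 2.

⌊-14/3⌋ = -5, remainder 1
⌊3/1⌋ = 3, remainder 0

[-5; 3]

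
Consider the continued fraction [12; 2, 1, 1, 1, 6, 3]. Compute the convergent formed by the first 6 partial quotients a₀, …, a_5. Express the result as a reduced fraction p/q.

656/53

Starting at the tail and folding back:
Start with 6.
1 + 1/(6/1) = 1 + 1/6 = 7/6
1 + 1/(7/6) = 1 + 6/7 = 13/7
1 + 1/(13/7) = 1 + 7/13 = 20/13
2 + 1/(20/13) = 2 + 13/20 = 53/20
12 + 1/(53/20) = 12 + 20/53 = 656/53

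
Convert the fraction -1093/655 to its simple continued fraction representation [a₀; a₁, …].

⌊-1093/655⌋ = -2, remainder 217
⌊655/217⌋ = 3, remainder 4
⌊217/4⌋ = 54, remainder 1
⌊4/1⌋ = 4, remainder 0

[-2; 3, 54, 4]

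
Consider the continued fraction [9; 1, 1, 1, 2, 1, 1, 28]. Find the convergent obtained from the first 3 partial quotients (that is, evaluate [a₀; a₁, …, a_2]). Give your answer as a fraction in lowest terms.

19/2

a_0 = 9: 9/1
a_1 = 1: 10/1
a_2 = 1: 19/2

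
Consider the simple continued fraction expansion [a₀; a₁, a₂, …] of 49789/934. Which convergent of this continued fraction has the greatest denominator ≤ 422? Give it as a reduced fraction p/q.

19777/371

List convergents until the denominator exceeds the bound:
a_0 = 53: 53/1  (≤ bound)
a_1 = 3: 160/3  (≤ bound)
a_2 = 3: 533/10  (≤ bound)
a_3 = 1: 693/13  (≤ bound)
a_4 = 13: 9542/179  (≤ bound)
a_5 = 1: 10235/192  (≤ bound)
a_6 = 1: 19777/371  (≤ bound)
a_7 = 2: 49789/934  (> 422, stop)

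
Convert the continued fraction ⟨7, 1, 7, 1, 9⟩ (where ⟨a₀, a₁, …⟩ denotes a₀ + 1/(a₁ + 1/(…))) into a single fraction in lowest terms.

Start with 9.
1 + 1/(9/1) = 1 + 1/9 = 10/9
7 + 1/(10/9) = 7 + 9/10 = 79/10
1 + 1/(79/10) = 1 + 10/79 = 89/79
7 + 1/(89/79) = 7 + 79/89 = 702/89

702/89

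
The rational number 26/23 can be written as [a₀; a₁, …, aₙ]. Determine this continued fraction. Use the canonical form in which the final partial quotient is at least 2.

[1; 7, 1, 2]

Repeatedly divide and take the remainder:
26 ÷ 23 → quotient 1, remainder 3
23 ÷ 3 → quotient 7, remainder 2
3 ÷ 2 → quotient 1, remainder 1
2 ÷ 1 → quotient 2, remainder 0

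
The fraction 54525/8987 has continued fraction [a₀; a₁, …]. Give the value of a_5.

1

⌊54525/8987⌋ = 6, remainder 603
⌊8987/603⌋ = 14, remainder 545
⌊603/545⌋ = 1, remainder 58
⌊545/58⌋ = 9, remainder 23
⌊58/23⌋ = 2, remainder 12
⌊23/12⌋ = 1, remainder 11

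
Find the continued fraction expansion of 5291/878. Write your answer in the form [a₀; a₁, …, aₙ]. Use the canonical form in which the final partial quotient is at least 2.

[6; 38, 5, 1, 3]

Run the Euclidean algorithm, recording each quotient:
5291 = 6·878 + 23, so a_0 = 6
878 = 38·23 + 4, so a_1 = 38
23 = 5·4 + 3, so a_2 = 5
4 = 1·3 + 1, so a_3 = 1
3 = 3·1 + 0, so a_4 = 3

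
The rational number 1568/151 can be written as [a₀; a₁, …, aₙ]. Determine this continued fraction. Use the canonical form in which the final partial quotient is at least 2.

[10; 2, 1, 1, 1, 1, 11]

Apply division with remainder until the remainder is 0:
1568 ÷ 151 → quotient 10, remainder 58
151 ÷ 58 → quotient 2, remainder 35
58 ÷ 35 → quotient 1, remainder 23
35 ÷ 23 → quotient 1, remainder 12
23 ÷ 12 → quotient 1, remainder 11
12 ÷ 11 → quotient 1, remainder 1
11 ÷ 1 → quotient 11, remainder 0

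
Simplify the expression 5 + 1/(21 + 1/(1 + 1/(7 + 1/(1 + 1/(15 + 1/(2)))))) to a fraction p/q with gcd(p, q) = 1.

32580/6457

Start with 2.
15 + 1/(2/1) = 15 + 1/2 = 31/2
1 + 1/(31/2) = 1 + 2/31 = 33/31
7 + 1/(33/31) = 7 + 31/33 = 262/33
1 + 1/(262/33) = 1 + 33/262 = 295/262
21 + 1/(295/262) = 21 + 262/295 = 6457/295
5 + 1/(6457/295) = 5 + 295/6457 = 32580/6457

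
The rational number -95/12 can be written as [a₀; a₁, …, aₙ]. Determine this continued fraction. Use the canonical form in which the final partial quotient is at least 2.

[-8; 12]

Run the Euclidean algorithm, recording each quotient:
⌊-95/12⌋ = -8, remainder 1
⌊12/1⌋ = 12, remainder 0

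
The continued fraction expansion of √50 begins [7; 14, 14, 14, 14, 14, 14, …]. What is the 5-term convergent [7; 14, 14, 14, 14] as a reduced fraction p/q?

275807/39005

Collapse the nested fraction from the inside out:
Start with 14.
14 + 1/(14/1) = 14 + 1/14 = 197/14
14 + 1/(197/14) = 14 + 14/197 = 2772/197
14 + 1/(2772/197) = 14 + 197/2772 = 39005/2772
7 + 1/(39005/2772) = 7 + 2772/39005 = 275807/39005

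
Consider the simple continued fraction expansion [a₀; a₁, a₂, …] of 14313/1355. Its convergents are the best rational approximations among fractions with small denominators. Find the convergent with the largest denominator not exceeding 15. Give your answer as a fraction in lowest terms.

74/7

List convergents until the denominator exceeds the bound:
a_0 = 10: 10/1  (≤ bound)
a_1 = 1: 11/1  (≤ bound)
a_2 = 1: 21/2  (≤ bound)
a_3 = 3: 74/7  (≤ bound)
a_4 = 2: 169/16  (> 15, stop)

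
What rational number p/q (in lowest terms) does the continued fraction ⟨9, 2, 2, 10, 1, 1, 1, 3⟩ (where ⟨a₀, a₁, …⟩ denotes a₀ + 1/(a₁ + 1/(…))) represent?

Work from the innermost term outward:
Start with 3.
1 + 1/(3/1) = 1 + 1/3 = 4/3
1 + 1/(4/3) = 1 + 3/4 = 7/4
1 + 1/(7/4) = 1 + 4/7 = 11/7
10 + 1/(11/7) = 10 + 7/11 = 117/11
2 + 1/(117/11) = 2 + 11/117 = 245/117
2 + 1/(245/117) = 2 + 117/245 = 607/245
9 + 1/(607/245) = 9 + 245/607 = 5708/607

5708/607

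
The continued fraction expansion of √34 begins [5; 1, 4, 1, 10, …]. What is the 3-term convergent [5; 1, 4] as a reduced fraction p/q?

Use the convergent recurrence hₖ = aₖ·hₖ₋₁ + hₖ₋₂ (and likewise for the denominators kₖ):
a_0 = 5: 5/1
a_1 = 1: 6/1
a_2 = 4: 29/5

29/5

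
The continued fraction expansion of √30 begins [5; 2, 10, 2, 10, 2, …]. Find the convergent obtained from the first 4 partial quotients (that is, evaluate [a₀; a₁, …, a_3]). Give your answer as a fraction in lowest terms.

Start with 2.
10 + 1/(2/1) = 10 + 1/2 = 21/2
2 + 1/(21/2) = 2 + 2/21 = 44/21
5 + 1/(44/21) = 5 + 21/44 = 241/44

241/44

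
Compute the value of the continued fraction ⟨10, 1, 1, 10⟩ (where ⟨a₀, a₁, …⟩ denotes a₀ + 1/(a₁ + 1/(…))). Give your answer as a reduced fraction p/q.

Starting at the tail and folding back:
Start with 10.
1 + 1/(10/1) = 1 + 1/10 = 11/10
1 + 1/(11/10) = 1 + 10/11 = 21/11
10 + 1/(21/11) = 10 + 11/21 = 221/21

221/21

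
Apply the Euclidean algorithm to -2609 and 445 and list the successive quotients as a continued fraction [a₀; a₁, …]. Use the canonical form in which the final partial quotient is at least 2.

⌊-2609/445⌋ = -6, remainder 61
⌊445/61⌋ = 7, remainder 18
⌊61/18⌋ = 3, remainder 7
⌊18/7⌋ = 2, remainder 4
⌊7/4⌋ = 1, remainder 3
⌊4/3⌋ = 1, remainder 1
⌊3/1⌋ = 3, remainder 0

[-6; 7, 3, 2, 1, 1, 3]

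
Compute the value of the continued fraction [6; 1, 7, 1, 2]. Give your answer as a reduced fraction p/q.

a_0 = 6: 6/1
a_1 = 1: 7/1
a_2 = 7: 55/8
a_3 = 1: 62/9
a_4 = 2: 179/26

179/26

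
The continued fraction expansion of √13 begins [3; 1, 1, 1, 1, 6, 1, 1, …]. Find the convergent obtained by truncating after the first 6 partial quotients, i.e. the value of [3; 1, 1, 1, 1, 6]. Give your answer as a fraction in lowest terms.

Start with 6.
1 + 1/(6/1) = 1 + 1/6 = 7/6
1 + 1/(7/6) = 1 + 6/7 = 13/7
1 + 1/(13/7) = 1 + 7/13 = 20/13
1 + 1/(20/13) = 1 + 13/20 = 33/20
3 + 1/(33/20) = 3 + 20/33 = 119/33

119/33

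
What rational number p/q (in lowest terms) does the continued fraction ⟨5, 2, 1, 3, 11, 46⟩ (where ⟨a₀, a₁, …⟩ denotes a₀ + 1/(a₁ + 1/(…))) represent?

Build up convergents one term at a time:
a_0 = 5: 5/1
a_1 = 2: 11/2
a_2 = 1: 16/3
a_3 = 3: 59/11
a_4 = 11: 665/124
a_5 = 46: 30649/5715

30649/5715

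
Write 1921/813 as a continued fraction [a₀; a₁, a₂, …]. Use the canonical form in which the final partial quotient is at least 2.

[2; 2, 1, 3, 10, 3, 2]

Run the Euclidean algorithm, recording each quotient:
⌊1921/813⌋ = 2, remainder 295
⌊813/295⌋ = 2, remainder 223
⌊295/223⌋ = 1, remainder 72
⌊223/72⌋ = 3, remainder 7
⌊72/7⌋ = 10, remainder 2
⌊7/2⌋ = 3, remainder 1
⌊2/1⌋ = 2, remainder 0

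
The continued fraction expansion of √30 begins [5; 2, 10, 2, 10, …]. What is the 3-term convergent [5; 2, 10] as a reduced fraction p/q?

a_0 = 5: 5/1
a_1 = 2: 11/2
a_2 = 10: 115/21

115/21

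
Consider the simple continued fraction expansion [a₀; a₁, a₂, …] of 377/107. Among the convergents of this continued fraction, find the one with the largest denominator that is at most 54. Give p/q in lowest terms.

a_0 = 3: 3/1  (≤ bound)
a_1 = 1: 4/1  (≤ bound)
a_2 = 1: 7/2  (≤ bound)
a_3 = 10: 74/21  (≤ bound)
a_4 = 5: 377/107  (> 54, stop)

74/21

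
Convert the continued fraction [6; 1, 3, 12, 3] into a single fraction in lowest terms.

1020/151

Start with 3.
12 + 1/(3/1) = 12 + 1/3 = 37/3
3 + 1/(37/3) = 3 + 3/37 = 114/37
1 + 1/(114/37) = 1 + 37/114 = 151/114
6 + 1/(151/114) = 6 + 114/151 = 1020/151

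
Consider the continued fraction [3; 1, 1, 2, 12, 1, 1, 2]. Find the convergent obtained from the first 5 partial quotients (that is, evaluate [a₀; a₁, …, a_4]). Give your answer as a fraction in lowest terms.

Start with 12.
2 + 1/(12/1) = 2 + 1/12 = 25/12
1 + 1/(25/12) = 1 + 12/25 = 37/25
1 + 1/(37/25) = 1 + 25/37 = 62/37
3 + 1/(62/37) = 3 + 37/62 = 223/62

223/62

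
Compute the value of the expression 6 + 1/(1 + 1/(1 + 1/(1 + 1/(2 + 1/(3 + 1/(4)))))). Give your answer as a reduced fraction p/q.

Start with 4.
3 + 1/(4/1) = 3 + 1/4 = 13/4
2 + 1/(13/4) = 2 + 4/13 = 30/13
1 + 1/(30/13) = 1 + 13/30 = 43/30
1 + 1/(43/30) = 1 + 30/43 = 73/43
1 + 1/(73/43) = 1 + 43/73 = 116/73
6 + 1/(116/73) = 6 + 73/116 = 769/116

769/116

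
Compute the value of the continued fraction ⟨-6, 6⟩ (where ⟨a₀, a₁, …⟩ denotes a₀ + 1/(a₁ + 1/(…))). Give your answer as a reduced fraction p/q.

a_0 = -6: -6/1
a_1 = 6: -35/6

-35/6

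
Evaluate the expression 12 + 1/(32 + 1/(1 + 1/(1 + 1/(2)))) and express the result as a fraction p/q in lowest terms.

a_0 = 12: 12/1
a_1 = 32: 385/32
a_2 = 1: 397/33
a_3 = 1: 782/65
a_4 = 2: 1961/163

1961/163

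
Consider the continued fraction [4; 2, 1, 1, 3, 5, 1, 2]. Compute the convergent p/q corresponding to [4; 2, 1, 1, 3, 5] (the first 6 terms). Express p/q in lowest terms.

a_0 = 4: 4/1
a_1 = 2: 9/2
a_2 = 1: 13/3
a_3 = 1: 22/5
a_4 = 3: 79/18
a_5 = 5: 417/95

417/95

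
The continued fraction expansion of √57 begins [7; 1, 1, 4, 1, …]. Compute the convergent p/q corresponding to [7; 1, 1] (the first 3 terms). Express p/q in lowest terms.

Start with 1.
1 + 1/(1/1) = 1 + 1/1 = 2/1
7 + 1/(2/1) = 7 + 1/2 = 15/2

15/2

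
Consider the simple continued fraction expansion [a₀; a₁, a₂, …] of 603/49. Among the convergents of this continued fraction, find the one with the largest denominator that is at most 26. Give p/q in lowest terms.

160/13

a_0 = 12: 12/1  (≤ bound)
a_1 = 3: 37/3  (≤ bound)
a_2 = 3: 123/10  (≤ bound)
a_3 = 1: 160/13  (≤ bound)
a_4 = 3: 603/49  (> 26, stop)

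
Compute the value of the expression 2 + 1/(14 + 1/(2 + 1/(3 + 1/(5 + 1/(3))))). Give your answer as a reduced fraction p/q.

3524/1703

Build up convergents one term at a time:
a_0 = 2: 2/1
a_1 = 14: 29/14
a_2 = 2: 60/29
a_3 = 3: 209/101
a_4 = 5: 1105/534
a_5 = 3: 3524/1703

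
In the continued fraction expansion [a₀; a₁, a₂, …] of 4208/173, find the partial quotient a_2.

4208 = 24·173 + 56, so a_0 = 24
173 = 3·56 + 5, so a_1 = 3
56 = 11·5 + 1, so a_2 = 11

11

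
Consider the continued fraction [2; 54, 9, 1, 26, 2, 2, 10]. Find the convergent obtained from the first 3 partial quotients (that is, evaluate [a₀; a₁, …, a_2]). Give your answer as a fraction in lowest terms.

Start with 9.
54 + 1/(9/1) = 54 + 1/9 = 487/9
2 + 1/(487/9) = 2 + 9/487 = 983/487

983/487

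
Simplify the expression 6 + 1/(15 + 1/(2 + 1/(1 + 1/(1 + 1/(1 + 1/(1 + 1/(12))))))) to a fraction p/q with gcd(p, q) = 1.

15302/2523

Start with 12.
1 + 1/(12/1) = 1 + 1/12 = 13/12
1 + 1/(13/12) = 1 + 12/13 = 25/13
1 + 1/(25/13) = 1 + 13/25 = 38/25
1 + 1/(38/25) = 1 + 25/38 = 63/38
2 + 1/(63/38) = 2 + 38/63 = 164/63
15 + 1/(164/63) = 15 + 63/164 = 2523/164
6 + 1/(2523/164) = 6 + 164/2523 = 15302/2523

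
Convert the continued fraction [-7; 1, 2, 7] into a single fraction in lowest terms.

-139/22

Start with 7.
2 + 1/(7/1) = 2 + 1/7 = 15/7
1 + 1/(15/7) = 1 + 7/15 = 22/15
-7 + 1/(22/15) = -7 + 15/22 = -139/22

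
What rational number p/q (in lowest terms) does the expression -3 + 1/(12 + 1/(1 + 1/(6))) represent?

-263/90

Starting at the tail and folding back:
Start with 6.
1 + 1/(6/1) = 1 + 1/6 = 7/6
12 + 1/(7/6) = 12 + 6/7 = 90/7
-3 + 1/(90/7) = -3 + 7/90 = -263/90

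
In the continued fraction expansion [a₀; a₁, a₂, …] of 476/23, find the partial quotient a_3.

3

476 = 20·23 + 16, so a_0 = 20
23 = 1·16 + 7, so a_1 = 1
16 = 2·7 + 2, so a_2 = 2
7 = 3·2 + 1, so a_3 = 3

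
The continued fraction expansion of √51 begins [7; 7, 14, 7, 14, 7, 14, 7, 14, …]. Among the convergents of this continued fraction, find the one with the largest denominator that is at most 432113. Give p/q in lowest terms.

a_0 = 7: 7/1  (≤ bound)
a_1 = 7: 50/7  (≤ bound)
a_2 = 14: 707/99  (≤ bound)
a_3 = 7: 4999/700  (≤ bound)
a_4 = 14: 70693/9899  (≤ bound)
a_5 = 7: 499850/69993  (≤ bound)
a_6 = 14: 7068593/989801  (> 432113, stop)

499850/69993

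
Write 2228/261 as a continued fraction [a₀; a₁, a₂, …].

2228 = 8·261 + 140, so a_0 = 8
261 = 1·140 + 121, so a_1 = 1
140 = 1·121 + 19, so a_2 = 1
121 = 6·19 + 7, so a_3 = 6
19 = 2·7 + 5, so a_4 = 2
7 = 1·5 + 2, so a_5 = 1
5 = 2·2 + 1, so a_6 = 2
2 = 2·1 + 0, so a_7 = 2

[8; 1, 1, 6, 2, 1, 2, 2]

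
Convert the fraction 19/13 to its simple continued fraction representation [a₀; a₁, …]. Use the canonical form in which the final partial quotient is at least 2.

⌊19/13⌋ = 1, remainder 6
⌊13/6⌋ = 2, remainder 1
⌊6/1⌋ = 6, remainder 0

[1; 2, 6]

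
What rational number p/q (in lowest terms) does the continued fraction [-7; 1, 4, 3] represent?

-99/16

Start with 3.
4 + 1/(3/1) = 4 + 1/3 = 13/3
1 + 1/(13/3) = 1 + 3/13 = 16/13
-7 + 1/(16/13) = -7 + 13/16 = -99/16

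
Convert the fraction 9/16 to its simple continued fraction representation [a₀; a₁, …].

[0; 1, 1, 3, 2]

9 ÷ 16 → quotient 0, remainder 9
16 ÷ 9 → quotient 1, remainder 7
9 ÷ 7 → quotient 1, remainder 2
7 ÷ 2 → quotient 3, remainder 1
2 ÷ 1 → quotient 2, remainder 0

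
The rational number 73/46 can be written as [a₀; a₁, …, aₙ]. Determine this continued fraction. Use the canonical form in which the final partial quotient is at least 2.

[1; 1, 1, 2, 2, 1, 2]

Repeatedly divide and take the remainder:
⌊73/46⌋ = 1, remainder 27
⌊46/27⌋ = 1, remainder 19
⌊27/19⌋ = 1, remainder 8
⌊19/8⌋ = 2, remainder 3
⌊8/3⌋ = 2, remainder 2
⌊3/2⌋ = 1, remainder 1
⌊2/1⌋ = 2, remainder 0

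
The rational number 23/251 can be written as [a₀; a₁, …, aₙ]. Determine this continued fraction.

[0; 10, 1, 10, 2]

⌊23/251⌋ = 0, remainder 23
⌊251/23⌋ = 10, remainder 21
⌊23/21⌋ = 1, remainder 2
⌊21/2⌋ = 10, remainder 1
⌊2/1⌋ = 2, remainder 0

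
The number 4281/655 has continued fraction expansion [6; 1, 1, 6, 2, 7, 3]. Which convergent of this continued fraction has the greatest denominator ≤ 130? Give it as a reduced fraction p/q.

183/28

a_0 = 6: 6/1  (≤ bound)
a_1 = 1: 7/1  (≤ bound)
a_2 = 1: 13/2  (≤ bound)
a_3 = 6: 85/13  (≤ bound)
a_4 = 2: 183/28  (≤ bound)
a_5 = 7: 1366/209  (> 130, stop)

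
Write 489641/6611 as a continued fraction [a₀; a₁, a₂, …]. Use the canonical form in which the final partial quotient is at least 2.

[74; 15, 2, 13, 1, 2, 1, 3]

⌊489641/6611⌋ = 74, remainder 427
⌊6611/427⌋ = 15, remainder 206
⌊427/206⌋ = 2, remainder 15
⌊206/15⌋ = 13, remainder 11
⌊15/11⌋ = 1, remainder 4
⌊11/4⌋ = 2, remainder 3
⌊4/3⌋ = 1, remainder 1
⌊3/1⌋ = 3, remainder 0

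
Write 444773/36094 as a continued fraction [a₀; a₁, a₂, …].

[12; 3, 10, 21, 13, 1, 3]

Run the Euclidean algorithm, recording each quotient:
⌊444773/36094⌋ = 12, remainder 11645
⌊36094/11645⌋ = 3, remainder 1159
⌊11645/1159⌋ = 10, remainder 55
⌊1159/55⌋ = 21, remainder 4
⌊55/4⌋ = 13, remainder 3
⌊4/3⌋ = 1, remainder 1
⌊3/1⌋ = 3, remainder 0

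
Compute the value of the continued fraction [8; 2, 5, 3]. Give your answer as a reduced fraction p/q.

a_0 = 8: 8/1
a_1 = 2: 17/2
a_2 = 5: 93/11
a_3 = 3: 296/35

296/35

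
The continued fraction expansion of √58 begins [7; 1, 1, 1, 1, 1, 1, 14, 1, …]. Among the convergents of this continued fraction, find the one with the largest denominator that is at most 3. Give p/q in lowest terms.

a_0 = 7: 7/1  (≤ bound)
a_1 = 1: 8/1  (≤ bound)
a_2 = 1: 15/2  (≤ bound)
a_3 = 1: 23/3  (≤ bound)
a_4 = 1: 38/5  (> 3, stop)

23/3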